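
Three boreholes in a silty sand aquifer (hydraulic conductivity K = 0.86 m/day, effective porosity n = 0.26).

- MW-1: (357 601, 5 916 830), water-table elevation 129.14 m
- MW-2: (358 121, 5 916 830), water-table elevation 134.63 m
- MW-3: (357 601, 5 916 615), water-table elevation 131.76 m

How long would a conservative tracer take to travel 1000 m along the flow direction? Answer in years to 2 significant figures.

∂h/∂x = (134.63 − 129.14) / (358121 − 357601) = +0.01056
∂h/∂y = (131.76 − 129.14) / (5916615 − 5916830) = -0.01219
|∇h| = √(0.01056² + -0.01219²) = 0.01613
Seepage velocity v = K·i/n = 0.86 × 0.01613 / 0.26 = 0.05335 m/day.
t = 1000 / 0.05335 = 1.874e+04 days = 51.3 years.

51 years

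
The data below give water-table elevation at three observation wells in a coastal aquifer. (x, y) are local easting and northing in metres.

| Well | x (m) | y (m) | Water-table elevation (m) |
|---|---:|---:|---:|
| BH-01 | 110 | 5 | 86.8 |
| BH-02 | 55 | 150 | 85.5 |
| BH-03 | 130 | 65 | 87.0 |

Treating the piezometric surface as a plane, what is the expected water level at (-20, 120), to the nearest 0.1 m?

84.3 m

Taking BH-01 as reference: BH-02−BH-01 = (-55, 145, -1.3); BH-03−BH-01 = (20, 60, +0.2).
Solve a·Δx + b·Δy = Δh: det = (-55)·60 − 20·145 = -6200.
∂h/∂x = [(-1.3)·60 − (+0.2)·145] / -6200 = +0.01726
∂h/∂y = [(-55)·(+0.2) − 20·(-1.3)] / -6200 = -0.002419
h(-20, 120) = 86.8 + (+0.01726)·(-130) + (-0.002419)·(115) = 86.8 -2.244 -0.278 = 84.278 m.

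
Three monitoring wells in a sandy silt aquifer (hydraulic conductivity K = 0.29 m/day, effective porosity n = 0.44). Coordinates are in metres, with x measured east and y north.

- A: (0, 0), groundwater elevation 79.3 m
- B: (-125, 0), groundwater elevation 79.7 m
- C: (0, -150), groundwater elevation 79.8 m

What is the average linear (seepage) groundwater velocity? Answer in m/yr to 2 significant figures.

1.1 m/yr

∂h/∂x = (79.7 − 79.3) / (-125 − 0) = -0.003200
∂h/∂y = (79.8 − 79.3) / (-150 − 0) = -0.003333
|∇h| = √(-0.003200² + -0.003333²) = 0.00462
Seepage velocity v = K·i/n = 0.29 × 0.00462 / 0.44 = 0.003045 m/day = 1.112 m/yr.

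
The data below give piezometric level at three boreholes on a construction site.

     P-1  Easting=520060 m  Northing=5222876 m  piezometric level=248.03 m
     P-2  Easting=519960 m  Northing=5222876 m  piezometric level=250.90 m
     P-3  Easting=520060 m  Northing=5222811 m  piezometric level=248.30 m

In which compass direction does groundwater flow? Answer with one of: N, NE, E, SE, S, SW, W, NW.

∂h/∂x = (250.90 − 248.03) / (519960 − 520060) = -0.02870
∂h/∂y = (248.30 − 248.03) / (5222811 − 5222876) = -0.004154
Flow = −∇h = (+0.02870 east, +0.004154 north), which points east.

E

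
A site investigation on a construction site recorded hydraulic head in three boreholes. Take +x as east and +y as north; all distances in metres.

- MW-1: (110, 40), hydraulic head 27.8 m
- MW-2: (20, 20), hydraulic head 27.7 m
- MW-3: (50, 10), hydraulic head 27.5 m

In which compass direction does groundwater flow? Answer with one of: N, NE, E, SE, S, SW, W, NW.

Taking MW-1 as reference: MW-2−MW-1 = (-90, -20, -0.1); MW-3−MW-1 = (-60, -30, -0.3).
Determinant of the coordinate differences = (-90)·(-30) − (-60)·(-20) = 1500.
∂h/∂x = [(-0.1)·(-30) − (-0.3)·(-20)] / 1500 = -0.002000
∂h/∂y = [(-90)·(-0.3) − (-60)·(-0.1)] / 1500 = +0.01400
Flow = −∇h = (+0.002000 east, -0.01400 north), which points south.

S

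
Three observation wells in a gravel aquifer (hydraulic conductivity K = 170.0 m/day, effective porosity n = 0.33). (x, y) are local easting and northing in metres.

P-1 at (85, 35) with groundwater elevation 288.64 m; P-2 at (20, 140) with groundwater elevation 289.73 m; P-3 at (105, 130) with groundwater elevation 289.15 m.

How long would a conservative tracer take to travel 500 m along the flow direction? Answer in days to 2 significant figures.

110 days

With h = a·x + b·y + c and P-1 as origin, the differences give:
  (-65)·a + 105·b = +1.09
  20·a + 95·b = +0.51
Eliminate b (×95 and ×105, subtract): -8275·a = 50.000 → a = ∂h/∂x = -0.006042
Back-substitute: b = ∂h/∂y = +0.006640.
|∇h| = √(-0.006042² + 0.006640²) = 0.008977
Seepage velocity v = K·i/n = 170.0 × 0.008977 / 0.33 = 4.625 m/day.
t = 500 / 4.625 = 108.1 days.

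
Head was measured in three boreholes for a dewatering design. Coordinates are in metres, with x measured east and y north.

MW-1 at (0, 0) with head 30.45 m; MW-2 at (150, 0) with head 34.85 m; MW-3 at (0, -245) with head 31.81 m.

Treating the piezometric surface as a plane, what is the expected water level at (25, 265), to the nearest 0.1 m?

29.7 m

∂h/∂x = (34.85 − 30.45) / (150 − 0) = +0.02933
∂h/∂y = (31.81 − 30.45) / (-245 − 0) = -0.005551
h(25, 265) = 30.45 + (+0.02933)·(25) + (-0.005551)·(265) = 30.45 +0.733 -1.471 = 29.712 m.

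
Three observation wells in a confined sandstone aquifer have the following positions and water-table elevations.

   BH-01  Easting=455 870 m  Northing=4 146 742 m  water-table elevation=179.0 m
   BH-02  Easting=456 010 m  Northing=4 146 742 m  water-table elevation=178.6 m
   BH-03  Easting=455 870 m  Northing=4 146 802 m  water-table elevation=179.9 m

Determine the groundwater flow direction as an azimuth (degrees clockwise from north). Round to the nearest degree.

∂h/∂x = (178.6 − 179.0) / (456010 − 455870) = -0.002857
∂h/∂y = (179.9 − 179.0) / (4146802 − 4146742) = +0.01500
Flow direction (−∇h) has components (+0.002857 E, -0.01500 N).
Azimuth = atan2(E, N) = atan2(+0.002857, -0.01500) = 169.2° ≈ 169°.

169°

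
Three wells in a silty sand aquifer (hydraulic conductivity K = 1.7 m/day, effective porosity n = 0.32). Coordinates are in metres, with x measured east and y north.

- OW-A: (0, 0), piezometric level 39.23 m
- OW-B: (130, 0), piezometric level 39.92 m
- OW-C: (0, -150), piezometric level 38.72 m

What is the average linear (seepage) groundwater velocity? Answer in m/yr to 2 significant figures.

12 m/yr

∂h/∂x = (39.92 − 39.23) / (130 − 0) = +0.005308
∂h/∂y = (38.72 − 39.23) / (-150 − 0) = +0.003400
|∇h| = √(0.005308² + 0.003400²) = 0.006304
Seepage velocity v = K·i/n = 1.7 × 0.006304 / 0.32 = 0.03349 m/day = 12.23 m/yr.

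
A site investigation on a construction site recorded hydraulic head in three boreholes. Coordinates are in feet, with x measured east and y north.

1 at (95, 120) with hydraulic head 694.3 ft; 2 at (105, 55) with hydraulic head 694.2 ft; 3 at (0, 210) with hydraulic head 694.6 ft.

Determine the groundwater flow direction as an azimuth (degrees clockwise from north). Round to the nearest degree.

Differences from 1: to 2 (Δx, Δy, Δh) = (10, -65, -0.1); to 3 = (-95, 90, +0.3).
Determinant of the coordinate differences = 10·90 − (-95)·(-65) = -5275.
∂h/∂x = [(-0.1)·90 − (+0.3)·(-65)] / -5275 = -0.001991
∂h/∂y = [10·(+0.3) − (-95)·(-0.1)] / -5275 = +0.001232
Flow direction (−∇h) has components (+0.001991 E, -0.001232 N).
Azimuth = atan2(E, N) = atan2(+0.001991, -0.001232) = 121.8° ≈ 122°.

122°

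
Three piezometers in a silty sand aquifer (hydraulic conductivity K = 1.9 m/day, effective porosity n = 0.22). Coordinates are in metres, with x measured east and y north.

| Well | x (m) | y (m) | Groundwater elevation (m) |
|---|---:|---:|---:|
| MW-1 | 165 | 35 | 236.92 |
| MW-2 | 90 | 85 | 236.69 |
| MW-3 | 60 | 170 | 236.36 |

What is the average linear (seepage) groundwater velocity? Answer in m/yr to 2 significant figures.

With h = a·x + b·y + c and MW-1 as origin, the differences give:
  (-75)·a + 50·b = -0.23
  (-105)·a + 135·b = -0.56
Eliminate b (×135 and ×50, subtract): -4875·a = -3.050 → a = ∂h/∂x = +0.0006256
Back-substitute: b = ∂h/∂y = -0.003662.
|∇h| = √(0.0006256² + -0.003662²) = 0.003715
Seepage velocity v = K·i/n = 1.9 × 0.003715 / 0.22 = 0.03208 m/day = 11.72 m/yr.

12 m/yr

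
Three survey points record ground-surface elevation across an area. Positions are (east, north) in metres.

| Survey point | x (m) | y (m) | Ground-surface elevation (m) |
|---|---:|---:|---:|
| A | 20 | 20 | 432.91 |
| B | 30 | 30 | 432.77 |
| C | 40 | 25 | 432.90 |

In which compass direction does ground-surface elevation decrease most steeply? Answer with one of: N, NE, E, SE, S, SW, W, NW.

N

Taking A as reference: B−A = (10, 10, -0.14); C−A = (20, 5, -0.01).
Solve a·Δx + b·Δy = Δz: det = 10·5 − 20·10 = -150.
∂z/∂x = [(-0.14)·5 − (-0.01)·10] / -150 = +0.004000
∂z/∂y = [10·(-0.01) − 20·(-0.14)] / -150 = -0.01800
Steepest decrease is along −∇f = (-0.004000 E, +0.01800 N) → north.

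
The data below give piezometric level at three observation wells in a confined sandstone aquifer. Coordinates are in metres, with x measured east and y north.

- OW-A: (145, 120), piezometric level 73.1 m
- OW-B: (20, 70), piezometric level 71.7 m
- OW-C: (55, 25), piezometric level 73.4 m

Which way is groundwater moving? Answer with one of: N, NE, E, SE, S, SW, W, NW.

With h = a·x + b·y + c and OW-A as origin, the differences give:
  (-125)·a + (-50)·b = -1.4
  (-90)·a + (-95)·b = +0.3
Eliminate b (×(-95) and ×(-50), subtract): 7375·a = 148.00 → a = ∂h/∂x = +0.02007
Back-substitute: b = ∂h/∂y = -0.02217.
Flow = −∇h = (-0.02007 east, +0.02217 north), which points northwest.

NW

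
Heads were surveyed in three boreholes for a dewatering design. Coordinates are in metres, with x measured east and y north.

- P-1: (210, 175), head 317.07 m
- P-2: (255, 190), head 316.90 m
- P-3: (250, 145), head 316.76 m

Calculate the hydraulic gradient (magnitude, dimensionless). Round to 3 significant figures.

Taking P-1 as reference: P-2−P-1 = (45, 15, -0.17); P-3−P-1 = (40, -30, -0.31).
Solve a·Δx + b·Δy = Δh: det = 45·(-30) − 40·15 = -1950.
∂h/∂x = [(-0.17)·(-30) − (-0.31)·15] / -1950 = -0.005000
∂h/∂y = [45·(-0.31) − 40·(-0.17)] / -1950 = +0.003667
|∇h| = √(-0.005000² + 0.003667²) = 0.006201

0.00620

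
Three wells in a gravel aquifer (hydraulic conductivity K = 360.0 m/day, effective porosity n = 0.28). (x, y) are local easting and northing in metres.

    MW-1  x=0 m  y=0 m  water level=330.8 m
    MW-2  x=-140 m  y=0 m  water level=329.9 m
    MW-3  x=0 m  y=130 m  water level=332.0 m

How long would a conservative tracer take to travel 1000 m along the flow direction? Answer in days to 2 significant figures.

∂h/∂x = (329.9 − 330.8) / (-140 − 0) = +0.006429
∂h/∂y = (332.0 − 330.8) / (130 − 0) = +0.009231
|∇h| = √(0.006429² + 0.009231²) = 0.01125
Seepage velocity v = K·i/n = 360.0 × 0.01125 / 0.28 = 14.46 m/day.
t = 1000 / 14.46 = 69.16 days.

69 days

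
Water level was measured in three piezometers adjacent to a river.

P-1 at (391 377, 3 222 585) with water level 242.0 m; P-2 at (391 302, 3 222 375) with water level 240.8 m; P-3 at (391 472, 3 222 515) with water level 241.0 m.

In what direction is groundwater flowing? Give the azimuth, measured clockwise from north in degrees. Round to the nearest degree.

146°

With h = a·x + b·y + c and P-1 as origin, the differences give:
  (-75)·a + (-210)·b = -1.2
  95·a + (-70)·b = -1.0
Eliminate b (×(-70) and ×(-210), subtract): 25200·a = -126.00 → a = ∂h/∂x = -0.005000
Back-substitute: b = ∂h/∂y = +0.007500.
Flow direction (−∇h) has components (+0.005000 E, -0.007500 N).
Azimuth = atan2(E, N) = atan2(+0.005000, -0.007500) = 146.3° ≈ 146°.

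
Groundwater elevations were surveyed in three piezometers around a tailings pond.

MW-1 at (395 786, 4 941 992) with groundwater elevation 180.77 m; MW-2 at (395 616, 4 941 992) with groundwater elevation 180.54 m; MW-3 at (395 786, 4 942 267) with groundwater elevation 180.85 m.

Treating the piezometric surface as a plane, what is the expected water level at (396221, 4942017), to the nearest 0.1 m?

∂h/∂x = (180.54 − 180.77) / (395616 − 395786) = +0.001353
∂h/∂y = (180.85 − 180.77) / (4942267 − 4941992) = +0.0002909
h(396221, 4942017) = 180.77 + (+0.001353)·(435) + (+0.0002909)·(25) = 180.77 +0.589 +0.007 = 181.366 m.

181.4 m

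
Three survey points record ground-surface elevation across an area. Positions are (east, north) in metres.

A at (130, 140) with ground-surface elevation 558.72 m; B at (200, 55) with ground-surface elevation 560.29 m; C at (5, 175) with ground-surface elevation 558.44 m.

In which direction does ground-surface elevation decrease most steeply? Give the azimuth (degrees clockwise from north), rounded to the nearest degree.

010°

Three-point gradient (reference A): Δ to B = (70, -85, +1.57), Δ to C = (-125, 35, -0.28).
∂z/∂x = -0.003810, ∂z/∂y = -0.02161 (det = -8175).
Steepest decrease is along −∇f: components (+0.003810 E, +0.02161 N).
Azimuth = atan2(+0.003810, +0.02161) = 10.0° ≈ 010°.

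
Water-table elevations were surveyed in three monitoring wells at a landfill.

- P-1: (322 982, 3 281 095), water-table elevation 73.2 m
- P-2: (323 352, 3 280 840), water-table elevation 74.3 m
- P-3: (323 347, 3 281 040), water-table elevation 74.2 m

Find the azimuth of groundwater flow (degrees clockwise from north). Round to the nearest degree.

279°

Three-point gradient (reference P-1): Δ to P-2 = (370, -255, +1.1), Δ to P-3 = (365, -55, +1.0).
∂h/∂x = +0.002674, ∂h/∂y = -0.0004331 (det = 72725).
Flow direction (−∇h) has components (-0.002674 E, +0.0004331 N).
Azimuth = atan2(E, N) = atan2(-0.002674, +0.0004331) = 279.2° ≈ 279°.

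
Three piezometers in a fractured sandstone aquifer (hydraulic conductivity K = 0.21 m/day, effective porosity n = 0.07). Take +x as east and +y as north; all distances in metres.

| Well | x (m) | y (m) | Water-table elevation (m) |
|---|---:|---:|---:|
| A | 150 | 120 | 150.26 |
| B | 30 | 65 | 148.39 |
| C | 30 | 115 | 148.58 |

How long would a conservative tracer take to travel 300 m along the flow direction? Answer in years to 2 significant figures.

With h = a·x + b·y + c and A as origin, the differences give:
  (-120)·a + (-55)·b = -1.87
  (-120)·a + (-5)·b = -1.68
Eliminate b (×(-5) and ×(-55), subtract): -6000·a = -83.050 → a = ∂h/∂x = +0.01384
Back-substitute: b = ∂h/∂y = +0.003800.
|∇h| = √(0.01384² + 0.003800²) = 0.01435
Seepage velocity v = K·i/n = 0.21 × 0.01435 / 0.07 = 0.04305 m/day.
t = 300 / 0.04305 = 6969 days = 19.1 years.

19 years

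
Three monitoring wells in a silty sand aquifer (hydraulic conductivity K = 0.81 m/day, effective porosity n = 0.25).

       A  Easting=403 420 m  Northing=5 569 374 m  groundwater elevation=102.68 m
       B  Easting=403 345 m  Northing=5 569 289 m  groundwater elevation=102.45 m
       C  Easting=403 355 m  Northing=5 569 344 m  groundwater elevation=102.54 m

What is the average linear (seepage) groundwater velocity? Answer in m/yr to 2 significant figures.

2.4 m/yr

Three-point gradient (reference A): Δ to B = (-75, -85, -0.23), Δ to C = (-65, -30, -0.14).
∂h/∂x = +0.001527, ∂h/∂y = +0.001359 (det = -3275).
|∇h| = √(0.001527² + 0.001359²) = 0.002044
Seepage velocity v = K·i/n = 0.81 × 0.002044 / 0.25 = 0.006623 m/day = 2.419 m/yr.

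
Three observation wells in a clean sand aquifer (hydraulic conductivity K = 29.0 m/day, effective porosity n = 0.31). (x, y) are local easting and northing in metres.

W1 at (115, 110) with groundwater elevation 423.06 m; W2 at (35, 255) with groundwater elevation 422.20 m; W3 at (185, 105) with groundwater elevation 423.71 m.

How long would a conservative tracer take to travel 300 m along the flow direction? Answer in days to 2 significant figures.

Three-point gradient (reference W1): Δ to W2 = (-80, 145, -0.86), Δ to W3 = (70, -5, +0.65).
∂h/∂x = +0.009226, ∂h/∂y = -0.0008410 (det = -9750).
|∇h| = √(0.009226² + -0.0008410²) = 0.009264
Seepage velocity v = K·i/n = 29.0 × 0.009264 / 0.31 = 0.8666 m/day.
t = 300 / 0.8666 = 346.2 days.

350 days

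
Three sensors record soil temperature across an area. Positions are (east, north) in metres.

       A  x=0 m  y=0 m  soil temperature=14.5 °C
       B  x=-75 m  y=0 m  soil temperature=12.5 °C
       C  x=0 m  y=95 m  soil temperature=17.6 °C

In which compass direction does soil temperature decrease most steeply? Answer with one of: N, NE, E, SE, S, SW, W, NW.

∂T/∂x = (12.5 − 14.5) / (-75 − 0) = +0.02667
∂T/∂y = (17.6 − 14.5) / (95 − 0) = +0.03263
Steepest decrease is along −∇f = (-0.02667 E, -0.03263 N) → southwest.

SW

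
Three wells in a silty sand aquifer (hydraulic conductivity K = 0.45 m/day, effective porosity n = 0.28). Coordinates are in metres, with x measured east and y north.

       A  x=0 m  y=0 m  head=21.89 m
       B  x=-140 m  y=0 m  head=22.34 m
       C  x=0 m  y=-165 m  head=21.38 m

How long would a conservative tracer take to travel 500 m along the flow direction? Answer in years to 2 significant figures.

190 years

∂h/∂x = (22.34 − 21.89) / (-140 − 0) = -0.003214
∂h/∂y = (21.38 − 21.89) / (-165 − 0) = +0.003091
|∇h| = √(-0.003214² + 0.003091²) = 0.004459
Seepage velocity v = K·i/n = 0.45 × 0.004459 / 0.28 = 0.007166 m/day.
t = 500 / 0.007166 = 6.977e+04 days = 191 years.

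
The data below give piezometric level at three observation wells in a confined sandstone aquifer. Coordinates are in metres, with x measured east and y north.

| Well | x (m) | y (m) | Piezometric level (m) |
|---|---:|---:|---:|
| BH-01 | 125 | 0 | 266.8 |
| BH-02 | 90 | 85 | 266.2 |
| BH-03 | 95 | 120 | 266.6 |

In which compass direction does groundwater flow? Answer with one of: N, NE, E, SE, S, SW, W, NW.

W

Taking BH-01 as reference: BH-02−BH-01 = (-35, 85, -0.6); BH-03−BH-01 = (-30, 120, -0.2).
Solve a·Δx + b·Δy = Δh: det = (-35)·120 − (-30)·85 = -1650.
∂h/∂x = [(-0.6)·120 − (-0.2)·85] / -1650 = +0.03333
∂h/∂y = [(-35)·(-0.2) − (-30)·(-0.6)] / -1650 = +0.006667
Flow = −∇h = (-0.03333 east, -0.006667 north), which points west.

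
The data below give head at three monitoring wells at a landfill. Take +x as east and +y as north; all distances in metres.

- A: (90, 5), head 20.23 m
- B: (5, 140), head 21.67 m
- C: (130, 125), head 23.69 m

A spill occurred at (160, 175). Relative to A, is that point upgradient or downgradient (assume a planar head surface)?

Three-point gradient (reference A): Δ to B = (-85, 135, +1.44), Δ to C = (40, 120, +3.46).
∂h/∂x = +0.01887, ∂h/∂y = +0.02254 (det = -15600).
Head at (160, 175) = 20.23 + (+0.01887)·(70) + (+0.02254)·(170) = 25.38 m.
That is higher than the 20.23 m at A, so the point is upgradient.

upgradient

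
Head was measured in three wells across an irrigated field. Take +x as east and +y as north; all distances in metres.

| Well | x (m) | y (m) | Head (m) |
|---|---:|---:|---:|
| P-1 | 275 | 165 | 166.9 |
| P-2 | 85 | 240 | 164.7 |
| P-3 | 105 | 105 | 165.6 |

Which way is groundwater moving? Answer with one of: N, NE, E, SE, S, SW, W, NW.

Differences from P-1: to P-2 (Δx, Δy, Δh) = (-190, 75, -2.2); to P-3 = (-170, -60, -1.3).
Determinant of the coordinate differences = (-190)·(-60) − (-170)·75 = 24150.
∂h/∂x = [(-2.2)·(-60) − (-1.3)·75] / 24150 = +0.009503
∂h/∂y = [(-190)·(-1.3) − (-170)·(-2.2)] / 24150 = -0.005259
Flow = −∇h = (-0.009503 east, +0.005259 north), which points northwest.

NW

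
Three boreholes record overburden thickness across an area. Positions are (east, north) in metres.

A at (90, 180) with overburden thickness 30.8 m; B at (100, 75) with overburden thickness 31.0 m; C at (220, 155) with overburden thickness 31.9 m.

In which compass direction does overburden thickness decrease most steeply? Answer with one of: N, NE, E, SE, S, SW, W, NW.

Differences from A: to B (Δx, Δy, Δh) = (10, -105, +0.2); to C = (130, -25, +1.1).
Solve a·Δx + b·Δy = Δd: det = 10·(-25) − 130·(-105) = 13400.
∂d/∂x = [(+0.2)·(-25) − (+1.1)·(-105)] / 13400 = +0.008246
∂d/∂y = [10·(+1.1) − 130·(+0.2)] / 13400 = -0.001119
Steepest decrease is along −∇f = (-0.008246 E, +0.001119 N) → west.

W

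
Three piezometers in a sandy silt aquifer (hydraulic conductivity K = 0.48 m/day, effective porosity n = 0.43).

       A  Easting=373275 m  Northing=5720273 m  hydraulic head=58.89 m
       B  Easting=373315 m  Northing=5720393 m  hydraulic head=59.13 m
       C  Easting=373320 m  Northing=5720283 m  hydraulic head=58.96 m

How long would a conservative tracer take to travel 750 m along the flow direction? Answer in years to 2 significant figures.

Three-point gradient (reference A): Δ to B = (40, 120, +0.24), Δ to C = (45, 10, +0.07).
∂h/∂x = +0.001200, ∂h/∂y = +0.001600 (det = -5000).
|∇h| = √(0.001200² + 0.001600²) = 0.002
Seepage velocity v = K·i/n = 0.48 × 0.002 / 0.43 = 0.002233 m/day.
t = 750 / 0.002233 = 3.359e+05 days = 920 years.

920 years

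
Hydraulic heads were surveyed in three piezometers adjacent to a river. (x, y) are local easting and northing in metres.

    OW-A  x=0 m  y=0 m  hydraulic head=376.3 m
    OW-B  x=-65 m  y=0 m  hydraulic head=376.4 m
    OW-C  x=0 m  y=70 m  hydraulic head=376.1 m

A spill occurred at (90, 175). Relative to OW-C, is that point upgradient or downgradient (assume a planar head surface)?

∂h/∂x = (376.4 − 376.3) / (-65 − 0) = -0.001538
∂h/∂y = (376.1 − 376.3) / (70 − 0) = -0.002857
Head at (90, 175) = 376.3 + (-0.001538)·(90) + (-0.002857)·(175) = 375.66 m.
That is lower than the 376.1 m at OW-C, so the point is downgradient.

downgradient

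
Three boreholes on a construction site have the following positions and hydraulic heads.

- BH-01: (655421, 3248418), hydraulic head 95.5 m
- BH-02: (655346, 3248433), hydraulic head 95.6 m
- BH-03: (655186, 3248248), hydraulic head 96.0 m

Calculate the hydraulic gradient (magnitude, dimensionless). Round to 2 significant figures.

0.0017

Differences from BH-01: to BH-02 (Δx, Δy, Δh) = (-75, 15, +0.1); to BH-03 = (-235, -170, +0.5).
Solve a·Δx + b·Δy = Δh: det = (-75)·(-170) − (-235)·15 = 16275.
∂h/∂x = [(+0.1)·(-170) − (+0.5)·15] / 16275 = -0.001505
∂h/∂y = [(-75)·(+0.5) − (-235)·(+0.1)] / 16275 = -0.0008602
|∇h| = √(-0.001505² + -0.0008602²) = 0.001733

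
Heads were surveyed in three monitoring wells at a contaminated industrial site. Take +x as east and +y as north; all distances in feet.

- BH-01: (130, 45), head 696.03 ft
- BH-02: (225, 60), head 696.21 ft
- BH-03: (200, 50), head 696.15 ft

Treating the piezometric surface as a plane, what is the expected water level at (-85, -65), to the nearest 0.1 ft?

With h = a·x + b·y + c and BH-01 as origin, the differences give:
  95·a + 15·b = +0.18
  70·a + 5·b = +0.12
Eliminate b (×5 and ×15, subtract): -575·a = -0.900 → a = ∂h/∂x = +0.001565
Back-substitute: b = ∂h/∂y = +0.002087.
h(-85, -65) = 696.03 + (+0.001565)·(-215) + (+0.002087)·(-110) = 696.03 -0.337 -0.230 = 695.464 ft.

695.5 ft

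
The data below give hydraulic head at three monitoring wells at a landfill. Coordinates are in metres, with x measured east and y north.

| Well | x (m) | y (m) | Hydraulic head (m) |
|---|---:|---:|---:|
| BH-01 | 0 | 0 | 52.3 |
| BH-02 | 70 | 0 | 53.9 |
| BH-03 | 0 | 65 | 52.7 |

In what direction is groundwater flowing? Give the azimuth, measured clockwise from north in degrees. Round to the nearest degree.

255°

∂h/∂x = (53.9 − 52.3) / (70 − 0) = +0.02286
∂h/∂y = (52.7 − 52.3) / (65 − 0) = +0.006154
Flow direction (−∇h) has components (-0.02286 E, -0.006154 N).
Azimuth = atan2(E, N) = atan2(-0.02286, -0.006154) = 254.9° ≈ 255°.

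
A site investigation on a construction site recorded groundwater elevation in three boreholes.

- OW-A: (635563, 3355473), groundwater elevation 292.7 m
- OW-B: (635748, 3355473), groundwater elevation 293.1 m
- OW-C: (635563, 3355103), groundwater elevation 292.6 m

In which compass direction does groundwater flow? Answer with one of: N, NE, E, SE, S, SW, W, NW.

W

∂h/∂x = (293.1 − 292.7) / (635748 − 635563) = +0.002162
∂h/∂y = (292.6 − 292.7) / (3355103 − 3355473) = +0.0002703
Flow = −∇h = (-0.002162 east, -0.0002703 north), which points west.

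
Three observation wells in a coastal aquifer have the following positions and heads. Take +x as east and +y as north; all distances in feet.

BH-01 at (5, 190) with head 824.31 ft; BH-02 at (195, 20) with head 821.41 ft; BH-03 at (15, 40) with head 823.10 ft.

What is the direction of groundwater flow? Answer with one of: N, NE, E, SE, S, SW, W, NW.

Differences from BH-01: to BH-02 (Δx, Δy, Δh) = (190, -170, -2.90); to BH-03 = (10, -150, -1.21).
Determinant of the coordinate differences = 190·(-150) − 10·(-170) = -26800.
∂h/∂x = [(-2.90)·(-150) − (-1.21)·(-170)] / -26800 = -0.008556
∂h/∂y = [190·(-1.21) − 10·(-2.90)] / -26800 = +0.007496
Flow = −∇h = (+0.008556 east, -0.007496 north), which points southeast.

SE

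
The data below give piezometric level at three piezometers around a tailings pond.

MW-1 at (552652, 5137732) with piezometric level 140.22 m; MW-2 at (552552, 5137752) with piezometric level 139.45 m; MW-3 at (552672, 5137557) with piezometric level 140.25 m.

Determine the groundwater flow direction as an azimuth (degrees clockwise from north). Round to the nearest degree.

265°

Differences from MW-1: to MW-2 (Δx, Δy, Δh) = (-100, 20, -0.77); to MW-3 = (20, -175, +0.03).
Solve a·Δx + b·Δy = Δh: det = (-100)·(-175) − 20·20 = 17100.
∂h/∂x = [(-0.77)·(-175) − (+0.03)·20] / 17100 = +0.007845
∂h/∂y = [(-100)·(+0.03) − 20·(-0.77)] / 17100 = +0.0007251
Flow direction (−∇h) has components (-0.007845 E, -0.0007251 N).
Azimuth = atan2(E, N) = atan2(-0.007845, -0.0007251) = 264.7° ≈ 265°.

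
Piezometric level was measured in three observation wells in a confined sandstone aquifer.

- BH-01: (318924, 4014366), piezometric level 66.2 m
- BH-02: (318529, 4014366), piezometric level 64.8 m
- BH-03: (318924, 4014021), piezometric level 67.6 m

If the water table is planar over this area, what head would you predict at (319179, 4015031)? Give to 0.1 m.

64.4 m

∂h/∂x = (64.8 − 66.2) / (318529 − 318924) = +0.003544
∂h/∂y = (67.6 − 66.2) / (4014021 − 4014366) = -0.004058
h(319179, 4015031) = 66.2 + (+0.003544)·(255) + (-0.004058)·(665) = 66.2 +0.904 -2.699 = 64.405 m.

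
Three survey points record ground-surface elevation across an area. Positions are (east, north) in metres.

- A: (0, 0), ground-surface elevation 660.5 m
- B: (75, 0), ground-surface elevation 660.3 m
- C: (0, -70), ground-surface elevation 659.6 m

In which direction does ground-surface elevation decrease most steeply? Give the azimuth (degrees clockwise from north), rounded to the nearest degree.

∂z/∂x = (660.3 − 660.5) / (75 − 0) = -0.002667
∂z/∂y = (659.6 − 660.5) / (-70 − 0) = +0.01286
Steepest decrease is along −∇f: components (+0.002667 E, -0.01286 N).
Azimuth = atan2(+0.002667, -0.01286) = 168.3° ≈ 168°.

168°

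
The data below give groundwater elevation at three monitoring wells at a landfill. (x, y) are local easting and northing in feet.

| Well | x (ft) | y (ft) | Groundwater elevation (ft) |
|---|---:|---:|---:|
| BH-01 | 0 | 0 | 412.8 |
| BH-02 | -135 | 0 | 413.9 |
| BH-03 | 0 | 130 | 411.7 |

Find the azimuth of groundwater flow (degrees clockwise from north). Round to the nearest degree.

044°

∂h/∂x = (413.9 − 412.8) / (-135 − 0) = -0.008148
∂h/∂y = (411.7 − 412.8) / (130 − 0) = -0.008462
Flow direction (−∇h) has components (+0.008148 E, +0.008462 N).
Azimuth = atan2(E, N) = atan2(+0.008148, +0.008462) = 43.9° ≈ 044°.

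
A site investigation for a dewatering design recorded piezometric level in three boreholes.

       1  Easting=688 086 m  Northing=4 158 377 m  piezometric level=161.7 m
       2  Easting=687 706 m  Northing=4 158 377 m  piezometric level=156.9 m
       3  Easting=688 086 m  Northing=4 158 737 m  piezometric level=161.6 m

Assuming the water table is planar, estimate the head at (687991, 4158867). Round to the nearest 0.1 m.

∂h/∂x = (156.9 − 161.7) / (687706 − 688086) = +0.01263
∂h/∂y = (161.6 − 161.7) / (4158737 − 4158377) = -0.0002778
h(687991, 4158867) = 161.7 + (+0.01263)·(-95) + (-0.0002778)·(490) = 161.7 -1.200 -0.136 = 160.364 m.

160.4 m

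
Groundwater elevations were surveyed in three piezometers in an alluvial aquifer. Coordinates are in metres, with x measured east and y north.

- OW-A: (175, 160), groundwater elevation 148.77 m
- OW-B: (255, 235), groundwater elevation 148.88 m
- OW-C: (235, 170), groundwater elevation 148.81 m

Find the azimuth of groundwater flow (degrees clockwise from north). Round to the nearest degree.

With h = a·x + b·y + c and OW-A as origin, the differences give:
  80·a + 75·b = +0.11
  60·a + 10·b = +0.04
Eliminate b (×10 and ×75, subtract): -3700·a = -1.900 → a = ∂h/∂x = +0.0005135
Back-substitute: b = ∂h/∂y = +0.0009189.
Flow direction (−∇h) has components (-0.0005135 E, -0.0009189 N).
Azimuth = atan2(E, N) = atan2(-0.0005135, -0.0009189) = 209.2° ≈ 209°.

209°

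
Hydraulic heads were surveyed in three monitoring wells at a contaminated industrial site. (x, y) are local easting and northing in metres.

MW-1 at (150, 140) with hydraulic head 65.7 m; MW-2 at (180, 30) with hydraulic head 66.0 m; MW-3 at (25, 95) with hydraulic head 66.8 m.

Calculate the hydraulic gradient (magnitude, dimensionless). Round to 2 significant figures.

Taking MW-1 as reference: MW-2−MW-1 = (30, -110, +0.3); MW-3−MW-1 = (-125, -45, +1.1).
Determinant of the coordinate differences = 30·(-45) − (-125)·(-110) = -15100.
∂h/∂x = [(+0.3)·(-45) − (+1.1)·(-110)] / -15100 = -0.007119
∂h/∂y = [30·(+1.1) − (-125)·(+0.3)] / -15100 = -0.004669
|∇h| = √(-0.007119² + -0.004669²) = 0.008514

0.0085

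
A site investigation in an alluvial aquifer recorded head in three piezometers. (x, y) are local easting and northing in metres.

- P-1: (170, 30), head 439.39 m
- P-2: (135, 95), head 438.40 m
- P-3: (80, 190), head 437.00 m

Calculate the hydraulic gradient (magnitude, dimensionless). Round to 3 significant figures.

Taking P-1 as reference: P-2−P-1 = (-35, 65, -0.99); P-3−P-1 = (-90, 160, -2.39).
Solve a·Δx + b·Δy = Δh: det = (-35)·160 − (-90)·65 = 250.
∂h/∂x = [(-0.99)·160 − (-2.39)·65] / 250 = -0.01220
∂h/∂y = [(-35)·(-2.39) − (-90)·(-0.99)] / 250 = -0.02180
|∇h| = √(-0.01220² + -0.02180²) = 0.02498

0.0250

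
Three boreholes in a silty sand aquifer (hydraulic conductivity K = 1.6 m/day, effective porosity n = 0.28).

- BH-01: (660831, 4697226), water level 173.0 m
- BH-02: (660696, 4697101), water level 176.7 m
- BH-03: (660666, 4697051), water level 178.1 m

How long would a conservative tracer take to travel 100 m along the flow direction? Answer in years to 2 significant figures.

1.8 years

Taking BH-01 as reference: BH-02−BH-01 = (-135, -125, +3.7); BH-03−BH-01 = (-165, -175, +5.1).
Determinant of the coordinate differences = (-135)·(-175) − (-165)·(-125) = 3000.
∂h/∂x = [(+3.7)·(-175) − (+5.1)·(-125)] / 3000 = -0.003333
∂h/∂y = [(-135)·(+5.1) − (-165)·(+3.7)] / 3000 = -0.02600
|∇h| = √(-0.003333² + -0.02600²) = 0.02621
Seepage velocity v = K·i/n = 1.6 × 0.02621 / 0.28 = 0.1498 m/day.
t = 100 / 0.1498 = 667.6 days = 1.83 years.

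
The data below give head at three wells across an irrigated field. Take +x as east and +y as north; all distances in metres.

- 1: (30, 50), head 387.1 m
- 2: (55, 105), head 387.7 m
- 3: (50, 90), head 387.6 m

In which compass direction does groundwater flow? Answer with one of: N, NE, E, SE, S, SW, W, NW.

With h = a·x + b·y + c and 1 as origin, the differences give:
  25·a + 55·b = +0.6
  20·a + 40·b = +0.5
Eliminate b (×40 and ×55, subtract): -100·a = -3.50 → a = ∂h/∂x = +0.03500
Back-substitute: b = ∂h/∂y = -0.005000.
Flow = −∇h = (-0.03500 east, +0.005000 north), which points west.

W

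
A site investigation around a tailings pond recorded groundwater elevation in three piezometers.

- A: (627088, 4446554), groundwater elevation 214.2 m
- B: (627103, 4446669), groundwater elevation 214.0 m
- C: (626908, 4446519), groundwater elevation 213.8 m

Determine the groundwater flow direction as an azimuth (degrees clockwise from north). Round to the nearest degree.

308°

With h = a·x + b·y + c and A as origin, the differences give:
  15·a + 115·b = -0.2
  (-180)·a + (-35)·b = -0.4
Eliminate b (×(-35) and ×115, subtract): 20175·a = 53.00 → a = ∂h/∂x = +0.002627
Back-substitute: b = ∂h/∂y = -0.002082.
Flow direction (−∇h) has components (-0.002627 E, +0.002082 N).
Azimuth = atan2(E, N) = atan2(-0.002627, +0.002082) = 308.4° ≈ 308°.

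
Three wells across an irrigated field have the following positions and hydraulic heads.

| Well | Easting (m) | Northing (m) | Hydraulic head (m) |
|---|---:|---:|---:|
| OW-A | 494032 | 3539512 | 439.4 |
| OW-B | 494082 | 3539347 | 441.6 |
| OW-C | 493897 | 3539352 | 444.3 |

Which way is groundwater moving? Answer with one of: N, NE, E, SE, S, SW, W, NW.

Three-point gradient (reference OW-A): Δ to OW-B = (50, -165, +2.2), Δ to OW-C = (-135, -160, +4.9).
∂h/∂x = -0.01508, ∂h/∂y = -0.01790 (det = -30275).
Flow = −∇h = (+0.01508 east, +0.01790 north), which points northeast.

NE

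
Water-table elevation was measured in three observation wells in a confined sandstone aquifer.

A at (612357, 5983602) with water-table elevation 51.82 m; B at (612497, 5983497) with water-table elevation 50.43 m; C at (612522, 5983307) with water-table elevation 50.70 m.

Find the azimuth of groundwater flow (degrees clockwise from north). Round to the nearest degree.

076°

Differences from A: to B (Δx, Δy, Δh) = (140, -105, -1.39); to C = (165, -295, -1.12).
Determinant of the coordinate differences = 140·(-295) − 165·(-105) = -23975.
∂h/∂x = [(-1.39)·(-295) − (-1.12)·(-105)] / -23975 = -0.01220
∂h/∂y = [140·(-1.12) − 165·(-1.39)] / -23975 = -0.003026
Flow direction (−∇h) has components (+0.01220 E, +0.003026 N).
Azimuth = atan2(E, N) = atan2(+0.01220, +0.003026) = 76.1° ≈ 076°.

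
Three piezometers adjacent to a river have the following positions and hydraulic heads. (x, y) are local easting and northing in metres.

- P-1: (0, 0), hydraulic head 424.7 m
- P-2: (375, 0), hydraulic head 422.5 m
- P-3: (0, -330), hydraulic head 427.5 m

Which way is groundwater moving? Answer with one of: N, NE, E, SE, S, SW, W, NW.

∂h/∂x = (422.5 − 424.7) / (375 − 0) = -0.005867
∂h/∂y = (427.5 − 424.7) / (-330 − 0) = -0.008485
Flow = −∇h = (+0.005867 east, +0.008485 north), which points northeast.

NE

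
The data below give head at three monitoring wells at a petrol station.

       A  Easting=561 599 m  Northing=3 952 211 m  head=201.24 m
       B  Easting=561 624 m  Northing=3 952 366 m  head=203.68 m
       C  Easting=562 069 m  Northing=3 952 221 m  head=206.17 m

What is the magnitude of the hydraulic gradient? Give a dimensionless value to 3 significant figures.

With h = a·x + b·y + c and A as origin, the differences give:
  25·a + 155·b = +2.44
  470·a + 10·b = +4.93
Eliminate b (×10 and ×155, subtract): -72600·a = -739.750 → a = ∂h/∂x = +0.01019
Back-substitute: b = ∂h/∂y = +0.01410.
|∇h| = √(0.01019² + 0.01410²) = 0.0174

0.0174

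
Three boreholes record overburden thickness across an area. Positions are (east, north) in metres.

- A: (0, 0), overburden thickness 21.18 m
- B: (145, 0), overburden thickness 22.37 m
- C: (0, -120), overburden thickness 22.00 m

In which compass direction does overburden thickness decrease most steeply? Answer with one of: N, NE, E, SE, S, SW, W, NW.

∂d/∂x = (22.37 − 21.18) / (145 − 0) = +0.008207
∂d/∂y = (22.00 − 21.18) / (-120 − 0) = -0.006833
Steepest decrease is along −∇f = (-0.008207 E, +0.006833 N) → northwest.

NW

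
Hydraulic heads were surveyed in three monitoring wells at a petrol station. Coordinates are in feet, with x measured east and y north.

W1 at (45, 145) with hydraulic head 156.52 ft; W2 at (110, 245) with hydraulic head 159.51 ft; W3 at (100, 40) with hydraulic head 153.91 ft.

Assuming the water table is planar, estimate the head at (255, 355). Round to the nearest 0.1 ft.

Taking W1 as reference: W2−W1 = (65, 100, +2.99); W3−W1 = (55, -105, -2.61).
Determinant of the coordinate differences = 65·(-105) − 55·100 = -12325.
∂h/∂x = [(+2.99)·(-105) − (-2.61)·100] / -12325 = +0.004296
∂h/∂y = [65·(-2.61) − 55·(+2.99)] / -12325 = +0.02711
h(255, 355) = 156.52 + (+0.004296)·(210) + (+0.02711)·(210) = 156.52 +0.902 +5.693 = 163.115 ft.

163.1 ft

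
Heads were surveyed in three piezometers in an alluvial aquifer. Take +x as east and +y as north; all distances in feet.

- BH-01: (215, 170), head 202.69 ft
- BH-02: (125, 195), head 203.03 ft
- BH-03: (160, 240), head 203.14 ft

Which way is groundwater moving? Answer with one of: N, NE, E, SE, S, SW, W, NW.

SE

Taking BH-01 as reference: BH-02−BH-01 = (-90, 25, +0.34); BH-03−BH-01 = (-55, 70, +0.45).
Determinant of the coordinate differences = (-90)·70 − (-55)·25 = -4925.
∂h/∂x = [(+0.34)·70 − (+0.45)·25] / -4925 = -0.002548
∂h/∂y = [(-90)·(+0.45) − (-55)·(+0.34)] / -4925 = +0.004426
Flow = −∇h = (+0.002548 east, -0.004426 north), which points southeast.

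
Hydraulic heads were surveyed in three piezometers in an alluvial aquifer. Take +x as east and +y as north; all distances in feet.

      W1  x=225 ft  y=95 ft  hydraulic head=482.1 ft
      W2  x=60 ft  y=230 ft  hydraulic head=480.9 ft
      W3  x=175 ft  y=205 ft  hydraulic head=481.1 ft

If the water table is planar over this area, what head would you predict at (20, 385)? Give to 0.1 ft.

Taking W1 as reference: W2−W1 = (-165, 135, -1.2); W3−W1 = (-50, 110, -1.0).
Determinant of the coordinate differences = (-165)·110 − (-50)·135 = -11400.
∂h/∂x = [(-1.2)·110 − (-1.0)·135] / -11400 = -0.0002632
∂h/∂y = [(-165)·(-1.0) − (-50)·(-1.2)] / -11400 = -0.009211
h(20, 385) = 482.1 + (-0.0002632)·(-205) + (-0.009211)·(290) = 482.1 +0.054 -2.671 = 479.483 ft.

479.5 ft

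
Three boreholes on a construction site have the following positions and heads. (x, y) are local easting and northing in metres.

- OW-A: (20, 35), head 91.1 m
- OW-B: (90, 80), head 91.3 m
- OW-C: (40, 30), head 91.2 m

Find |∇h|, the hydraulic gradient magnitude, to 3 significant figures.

With h = a·x + b·y + c and OW-A as origin, the differences give:
  70·a + 45·b = +0.2
  20·a + (-5)·b = +0.1
Eliminate b (×(-5) and ×45, subtract): -1250·a = -5.50 → a = ∂h/∂x = +0.004400
Back-substitute: b = ∂h/∂y = -0.002400.
|∇h| = √(0.004400² + -0.002400²) = 0.005012

0.00501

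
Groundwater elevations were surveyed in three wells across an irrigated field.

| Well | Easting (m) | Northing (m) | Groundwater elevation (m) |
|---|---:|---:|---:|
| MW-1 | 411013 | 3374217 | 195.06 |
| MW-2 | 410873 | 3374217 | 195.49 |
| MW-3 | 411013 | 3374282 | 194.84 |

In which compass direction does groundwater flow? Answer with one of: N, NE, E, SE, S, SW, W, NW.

NE

∂h/∂x = (195.49 − 195.06) / (410873 − 411013) = -0.003071
∂h/∂y = (194.84 − 195.06) / (3374282 − 3374217) = -0.003385
Flow = −∇h = (+0.003071 east, +0.003385 north), which points northeast.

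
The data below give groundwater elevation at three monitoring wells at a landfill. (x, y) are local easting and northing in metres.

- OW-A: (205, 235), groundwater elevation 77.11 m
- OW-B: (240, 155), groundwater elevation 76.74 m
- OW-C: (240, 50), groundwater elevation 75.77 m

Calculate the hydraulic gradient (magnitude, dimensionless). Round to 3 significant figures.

0.0140

With h = a·x + b·y + c and OW-A as origin, the differences give:
  35·a + (-80)·b = -0.37
  35·a + (-185)·b = -1.34
Eliminate b (×(-185) and ×(-80), subtract): -3675·a = -38.750 → a = ∂h/∂x = +0.01054
Back-substitute: b = ∂h/∂y = +0.009238.
|∇h| = √(0.01054² + 0.009238²) = 0.01402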